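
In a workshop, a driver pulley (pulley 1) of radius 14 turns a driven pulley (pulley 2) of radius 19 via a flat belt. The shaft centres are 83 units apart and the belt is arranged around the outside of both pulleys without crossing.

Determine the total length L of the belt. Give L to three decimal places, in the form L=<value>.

L=269.974

open belt: β = asin((r2−r1)/C) = asin(5/83) = 3.4536°
wrap1 = π − 2β = 173.0927°
wrap2 = π + 2β = 186.9073°
tangent length = C·cosβ = 82.8493
L = r1·wrap1 + r2·wrap2 + 2·C·cosβ = 14·3.0210 + 19·3.2621 + 2·82.8493 = 269.9739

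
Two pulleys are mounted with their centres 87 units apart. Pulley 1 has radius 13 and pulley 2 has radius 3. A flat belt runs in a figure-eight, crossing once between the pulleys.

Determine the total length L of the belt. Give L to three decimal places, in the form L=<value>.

crossed belt: β = asin((r1+r2)/C) = asin(16/87) = 10.5975°
wrap1 = wrap2 = π + 2β = 201.1950°
tangent length = C·cosβ = 85.5161
L = (r1+r2)·wrap + 2·C·cosβ = 16·3.5115 + 2·85.5161 = 227.2164

L=227.216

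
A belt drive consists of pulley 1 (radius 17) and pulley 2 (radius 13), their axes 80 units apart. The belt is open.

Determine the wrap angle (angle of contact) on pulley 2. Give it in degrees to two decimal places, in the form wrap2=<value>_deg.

open belt: β = asin((r2−r1)/C) = asin(-4/80) = -2.8660°
wrap1 = π − 2β = 185.7320°
wrap2 = π + 2β = 174.2680°

wrap2=174.27_deg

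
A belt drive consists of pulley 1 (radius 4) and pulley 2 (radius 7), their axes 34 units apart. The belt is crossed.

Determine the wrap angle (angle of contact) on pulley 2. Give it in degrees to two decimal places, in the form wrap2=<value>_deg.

crossed belt: β = asin((r1+r2)/C) = asin(11/34) = 18.8765°
wrap1 = wrap2 = π + 2β = 217.7530°

wrap2=217.75_deg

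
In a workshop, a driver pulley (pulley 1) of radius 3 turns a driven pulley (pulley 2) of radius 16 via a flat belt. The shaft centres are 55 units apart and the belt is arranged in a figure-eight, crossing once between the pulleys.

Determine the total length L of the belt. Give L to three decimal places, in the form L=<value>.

L=176.322

crossed belt: β = asin((r1+r2)/C) = asin(19/55) = 20.2095°
wrap1 = wrap2 = π + 2β = 220.4191°
tangent length = C·cosβ = 51.6140
L = (r1+r2)·wrap + 2·C·cosβ = 19·3.8470 + 2·51.6140 = 176.3216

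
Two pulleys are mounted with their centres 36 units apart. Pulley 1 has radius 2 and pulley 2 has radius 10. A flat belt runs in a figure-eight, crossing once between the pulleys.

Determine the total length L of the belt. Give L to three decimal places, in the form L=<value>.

L=113.737

crossed belt: β = asin((r1+r2)/C) = asin(12/36) = 19.4712°
wrap1 = wrap2 = π + 2β = 218.9424°
tangent length = C·cosβ = 33.9411
L = (r1+r2)·wrap + 2·C·cosβ = 12·3.8213 + 2·33.9411 = 113.7374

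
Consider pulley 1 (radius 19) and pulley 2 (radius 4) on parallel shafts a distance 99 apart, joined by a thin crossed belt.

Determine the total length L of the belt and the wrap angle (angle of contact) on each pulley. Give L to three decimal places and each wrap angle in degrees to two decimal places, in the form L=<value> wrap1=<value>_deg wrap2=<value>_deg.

crossed belt: β = asin((r1+r2)/C) = asin(23/99) = 13.4339°
wrap1 = wrap2 = π + 2β = 206.8678°
tangent length = C·cosβ = 96.2912
L = (r1+r2)·wrap + 2·C·cosβ = 23·3.6105 + 2·96.2912 = 275.6245

L=275.624 wrap1=206.87_deg wrap2=206.87_deg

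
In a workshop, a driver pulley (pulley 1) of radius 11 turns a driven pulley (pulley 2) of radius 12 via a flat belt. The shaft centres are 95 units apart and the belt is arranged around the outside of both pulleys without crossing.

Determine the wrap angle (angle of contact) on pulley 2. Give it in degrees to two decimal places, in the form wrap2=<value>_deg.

wrap2=181.21_deg

open belt: β = asin((r2−r1)/C) = asin(1/95) = 0.6031°
wrap1 = π − 2β = 178.7938°
wrap2 = π + 2β = 181.2062°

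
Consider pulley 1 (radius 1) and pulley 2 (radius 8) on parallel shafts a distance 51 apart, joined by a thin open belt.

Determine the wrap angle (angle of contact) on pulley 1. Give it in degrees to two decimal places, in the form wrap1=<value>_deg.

open belt: β = asin((r2−r1)/C) = asin(7/51) = 7.8890°
wrap1 = π − 2β = 164.2219°
wrap2 = π + 2β = 195.7781°

wrap1=164.22_deg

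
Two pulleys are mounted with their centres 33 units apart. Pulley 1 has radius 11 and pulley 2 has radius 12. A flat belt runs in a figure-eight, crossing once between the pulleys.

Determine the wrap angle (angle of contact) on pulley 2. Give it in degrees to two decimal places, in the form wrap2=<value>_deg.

crossed belt: β = asin((r1+r2)/C) = asin(23/33) = 44.1844°
wrap1 = wrap2 = π + 2β = 268.3688°

wrap2=268.37_deg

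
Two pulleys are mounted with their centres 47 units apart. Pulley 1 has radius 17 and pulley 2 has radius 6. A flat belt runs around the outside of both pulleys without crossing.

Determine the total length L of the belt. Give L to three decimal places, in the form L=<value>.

open belt: β = asin((r2−r1)/C) = asin(-11/47) = -13.5352°
wrap1 = π − 2β = 207.0704°
wrap2 = π + 2β = 152.9296°
tangent length = C·cosβ = 45.6946
L = r1·wrap1 + r2·wrap2 + 2·C·cosβ = 17·3.6141 + 6·2.6691 + 2·45.6946 = 168.8430

L=168.843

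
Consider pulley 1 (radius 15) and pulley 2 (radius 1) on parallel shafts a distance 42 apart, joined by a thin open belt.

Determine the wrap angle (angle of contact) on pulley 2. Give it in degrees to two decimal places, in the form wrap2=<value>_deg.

open belt: β = asin((r2−r1)/C) = asin(-14/42) = -19.4712°
wrap1 = π − 2β = 218.9424°
wrap2 = π + 2β = 141.0576°

wrap2=141.06_deg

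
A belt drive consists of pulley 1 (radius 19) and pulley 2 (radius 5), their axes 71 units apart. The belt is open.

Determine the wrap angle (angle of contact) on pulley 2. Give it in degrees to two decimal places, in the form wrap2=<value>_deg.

wrap2=157.26_deg

open belt: β = asin((r2−r1)/C) = asin(-14/71) = -11.3723°
wrap1 = π − 2β = 202.7446°
wrap2 = π + 2β = 157.2554°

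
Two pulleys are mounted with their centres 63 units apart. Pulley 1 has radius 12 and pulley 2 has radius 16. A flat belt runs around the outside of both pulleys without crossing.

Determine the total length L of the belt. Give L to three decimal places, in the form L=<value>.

L=214.219

open belt: β = asin((r2−r1)/C) = asin(4/63) = 3.6403°
wrap1 = π − 2β = 172.7194°
wrap2 = π + 2β = 187.2806°
tangent length = C·cosβ = 62.8729
L = r1·wrap1 + r2·wrap2 + 2·C·cosβ = 12·3.0145 + 16·3.2687 + 2·62.8729 = 214.2186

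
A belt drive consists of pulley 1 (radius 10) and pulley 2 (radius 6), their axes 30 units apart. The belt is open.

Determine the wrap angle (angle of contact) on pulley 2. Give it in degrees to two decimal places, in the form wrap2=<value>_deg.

wrap2=164.68_deg

open belt: β = asin((r2−r1)/C) = asin(-4/30) = -7.6623°
wrap1 = π − 2β = 195.3245°
wrap2 = π + 2β = 164.6755°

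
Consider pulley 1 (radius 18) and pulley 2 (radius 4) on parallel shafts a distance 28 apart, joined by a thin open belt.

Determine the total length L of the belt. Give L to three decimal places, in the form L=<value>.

open belt: β = asin((r2−r1)/C) = asin(-14/28) = -30.0000°
wrap1 = π − 2β = 240.0000°
wrap2 = π + 2β = 120.0000°
tangent length = C·cosβ = 24.2487
L = r1·wrap1 + r2·wrap2 + 2·C·cosβ = 18·4.1888 + 4·2.0944 + 2·24.2487 = 132.2732

L=132.273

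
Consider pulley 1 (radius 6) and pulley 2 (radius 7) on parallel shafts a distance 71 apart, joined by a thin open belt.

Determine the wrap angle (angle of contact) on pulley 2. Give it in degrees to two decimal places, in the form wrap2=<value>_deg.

wrap2=181.61_deg

open belt: β = asin((r2−r1)/C) = asin(1/71) = 0.8070°
wrap1 = π − 2β = 178.3860°
wrap2 = π + 2β = 181.6140°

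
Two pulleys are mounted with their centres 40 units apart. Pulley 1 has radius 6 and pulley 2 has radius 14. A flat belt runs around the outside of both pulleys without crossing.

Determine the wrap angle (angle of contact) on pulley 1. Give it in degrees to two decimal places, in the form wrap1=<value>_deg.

open belt: β = asin((r2−r1)/C) = asin(8/40) = 11.5370°
wrap1 = π − 2β = 156.9261°
wrap2 = π + 2β = 203.0739°

wrap1=156.93_deg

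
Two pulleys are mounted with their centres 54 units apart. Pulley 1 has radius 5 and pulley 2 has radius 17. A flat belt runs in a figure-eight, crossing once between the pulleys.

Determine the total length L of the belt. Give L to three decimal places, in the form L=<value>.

L=186.209

crossed belt: β = asin((r1+r2)/C) = asin(22/54) = 24.0421°
wrap1 = wrap2 = π + 2β = 228.0842°
tangent length = C·cosβ = 49.3153
L = (r1+r2)·wrap + 2·C·cosβ = 22·3.9808 + 2·49.3153 = 186.2087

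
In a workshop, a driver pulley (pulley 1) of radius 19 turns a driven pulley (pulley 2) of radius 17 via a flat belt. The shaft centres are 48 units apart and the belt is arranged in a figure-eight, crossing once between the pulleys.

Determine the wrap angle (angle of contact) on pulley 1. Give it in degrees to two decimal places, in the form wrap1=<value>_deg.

wrap1=277.18_deg

crossed belt: β = asin((r1+r2)/C) = asin(36/48) = 48.5904°
wrap1 = wrap2 = π + 2β = 277.1808°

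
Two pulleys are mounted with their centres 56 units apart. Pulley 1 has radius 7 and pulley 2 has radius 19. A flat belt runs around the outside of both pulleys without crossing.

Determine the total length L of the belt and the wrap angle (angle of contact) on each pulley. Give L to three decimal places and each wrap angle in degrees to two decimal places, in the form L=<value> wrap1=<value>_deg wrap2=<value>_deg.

open belt: β = asin((r2−r1)/C) = asin(12/56) = 12.3736°
wrap1 = π − 2β = 155.2527°
wrap2 = π + 2β = 204.7473°
tangent length = C·cosβ = 54.6992
L = r1·wrap1 + r2·wrap2 + 2·C·cosβ = 7·2.7097 + 19·3.5735 + 2·54.6992 = 196.2628

L=196.263 wrap1=155.25_deg wrap2=204.75_deg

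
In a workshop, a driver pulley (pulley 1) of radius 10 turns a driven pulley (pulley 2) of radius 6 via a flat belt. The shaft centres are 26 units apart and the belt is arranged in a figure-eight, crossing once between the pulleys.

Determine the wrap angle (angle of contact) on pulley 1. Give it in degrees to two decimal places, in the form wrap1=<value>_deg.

crossed belt: β = asin((r1+r2)/C) = asin(16/26) = 37.9799°
wrap1 = wrap2 = π + 2β = 255.9597°

wrap1=255.96_deg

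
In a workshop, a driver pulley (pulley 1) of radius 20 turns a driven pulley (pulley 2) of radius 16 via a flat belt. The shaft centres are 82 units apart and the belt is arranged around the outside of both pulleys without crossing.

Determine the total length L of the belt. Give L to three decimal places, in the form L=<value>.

L=277.292

open belt: β = asin((r2−r1)/C) = asin(-4/82) = -2.7960°
wrap1 = π − 2β = 185.5921°
wrap2 = π + 2β = 174.4079°
tangent length = C·cosβ = 81.9024
L = r1·wrap1 + r2·wrap2 + 2·C·cosβ = 20·3.2392 + 16·3.0440 + 2·81.9024 = 277.2925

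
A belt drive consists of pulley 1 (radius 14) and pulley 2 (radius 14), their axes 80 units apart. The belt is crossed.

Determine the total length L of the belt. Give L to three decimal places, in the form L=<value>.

L=257.869

crossed belt: β = asin((r1+r2)/C) = asin(28/80) = 20.4873°
wrap1 = wrap2 = π + 2β = 220.9746°
tangent length = C·cosβ = 74.9400
L = (r1+r2)·wrap + 2·C·cosβ = 28·3.8567 + 2·74.9400 = 257.8685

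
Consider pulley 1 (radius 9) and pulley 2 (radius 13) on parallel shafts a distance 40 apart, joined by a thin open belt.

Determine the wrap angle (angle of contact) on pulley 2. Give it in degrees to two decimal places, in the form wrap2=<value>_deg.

wrap2=191.48_deg

open belt: β = asin((r2−r1)/C) = asin(4/40) = 5.7392°
wrap1 = π − 2β = 168.5217°
wrap2 = π + 2β = 191.4783°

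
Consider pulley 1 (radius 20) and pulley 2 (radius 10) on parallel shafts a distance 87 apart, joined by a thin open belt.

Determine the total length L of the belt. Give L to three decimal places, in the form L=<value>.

open belt: β = asin((r2−r1)/C) = asin(-10/87) = -6.6003°
wrap1 = π − 2β = 193.2006°
wrap2 = π + 2β = 166.7994°
tangent length = C·cosβ = 86.4234
L = r1·wrap1 + r2·wrap2 + 2·C·cosβ = 20·3.3720 + 10·2.9112 + 2·86.4234 = 269.3985

L=269.398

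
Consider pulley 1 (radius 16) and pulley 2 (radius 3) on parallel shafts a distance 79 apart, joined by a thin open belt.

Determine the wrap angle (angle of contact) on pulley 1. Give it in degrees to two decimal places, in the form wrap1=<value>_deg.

open belt: β = asin((r2−r1)/C) = asin(-13/79) = -9.4715°
wrap1 = π − 2β = 198.9430°
wrap2 = π + 2β = 161.0570°

wrap1=198.94_deg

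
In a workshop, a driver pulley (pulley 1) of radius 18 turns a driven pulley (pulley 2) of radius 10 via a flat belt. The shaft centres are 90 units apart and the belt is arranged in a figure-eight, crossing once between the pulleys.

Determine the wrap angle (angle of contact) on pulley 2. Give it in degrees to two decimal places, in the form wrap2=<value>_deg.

wrap2=216.25_deg

crossed belt: β = asin((r1+r2)/C) = asin(28/90) = 18.1262°
wrap1 = wrap2 = π + 2β = 216.2524°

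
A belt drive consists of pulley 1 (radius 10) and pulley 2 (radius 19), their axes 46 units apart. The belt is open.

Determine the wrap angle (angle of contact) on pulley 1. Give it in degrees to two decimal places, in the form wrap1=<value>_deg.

open belt: β = asin((r2−r1)/C) = asin(9/46) = 11.2828°
wrap1 = π − 2β = 157.4344°
wrap2 = π + 2β = 202.5656°

wrap1=157.43_deg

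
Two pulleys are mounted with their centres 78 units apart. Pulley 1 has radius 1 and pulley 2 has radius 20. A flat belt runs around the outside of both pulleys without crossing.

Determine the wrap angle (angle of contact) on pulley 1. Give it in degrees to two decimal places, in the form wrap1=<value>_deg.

open belt: β = asin((r2−r1)/C) = asin(19/78) = 14.0985°
wrap1 = π − 2β = 151.8030°
wrap2 = π + 2β = 208.1970°

wrap1=151.80_deg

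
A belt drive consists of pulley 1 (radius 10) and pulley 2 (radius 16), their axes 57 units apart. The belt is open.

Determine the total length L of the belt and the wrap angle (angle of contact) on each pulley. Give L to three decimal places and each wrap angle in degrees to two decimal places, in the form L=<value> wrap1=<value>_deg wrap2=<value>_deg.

open belt: β = asin((r2−r1)/C) = asin(6/57) = 6.0423°
wrap1 = π − 2β = 167.9153°
wrap2 = π + 2β = 192.0847°
tangent length = C·cosβ = 56.6833
L = r1·wrap1 + r2·wrap2 + 2·C·cosβ = 10·2.9307 + 16·3.3525 + 2·56.6833 = 196.3136

L=196.314 wrap1=167.92_deg wrap2=192.08_deg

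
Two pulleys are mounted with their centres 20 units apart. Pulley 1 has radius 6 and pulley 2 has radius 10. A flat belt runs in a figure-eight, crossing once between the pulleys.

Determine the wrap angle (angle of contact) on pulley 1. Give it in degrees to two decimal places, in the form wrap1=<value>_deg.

wrap1=286.26_deg

crossed belt: β = asin((r1+r2)/C) = asin(16/20) = 53.1301°
wrap1 = wrap2 = π + 2β = 286.2602°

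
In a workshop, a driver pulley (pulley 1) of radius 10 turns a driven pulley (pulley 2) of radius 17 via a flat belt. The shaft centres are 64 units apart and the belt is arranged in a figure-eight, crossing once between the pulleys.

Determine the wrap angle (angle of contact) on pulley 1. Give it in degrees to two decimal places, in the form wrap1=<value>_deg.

wrap1=229.91_deg

crossed belt: β = asin((r1+r2)/C) = asin(27/64) = 24.9530°
wrap1 = wrap2 = π + 2β = 229.9060°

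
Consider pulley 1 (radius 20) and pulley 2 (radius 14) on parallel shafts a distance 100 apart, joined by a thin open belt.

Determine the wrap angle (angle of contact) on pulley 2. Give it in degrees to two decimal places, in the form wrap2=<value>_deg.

wrap2=173.12_deg

open belt: β = asin((r2−r1)/C) = asin(-6/100) = -3.4398°
wrap1 = π − 2β = 186.8796°
wrap2 = π + 2β = 173.1204°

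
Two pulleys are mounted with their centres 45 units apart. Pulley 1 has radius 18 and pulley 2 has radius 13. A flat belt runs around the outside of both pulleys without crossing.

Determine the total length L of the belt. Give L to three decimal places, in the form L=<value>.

open belt: β = asin((r2−r1)/C) = asin(-5/45) = -6.3794°
wrap1 = π − 2β = 192.7587°
wrap2 = π + 2β = 167.2413°
tangent length = C·cosβ = 44.7214
L = r1·wrap1 + r2·wrap2 + 2·C·cosβ = 18·3.3643 + 13·2.9189 + 2·44.7214 = 187.9455

L=187.946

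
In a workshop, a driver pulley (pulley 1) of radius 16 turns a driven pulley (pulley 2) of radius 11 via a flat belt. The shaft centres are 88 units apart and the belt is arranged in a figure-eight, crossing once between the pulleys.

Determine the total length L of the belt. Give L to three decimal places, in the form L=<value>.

crossed belt: β = asin((r1+r2)/C) = asin(27/88) = 17.8676°
wrap1 = wrap2 = π + 2β = 215.7352°
tangent length = C·cosβ = 83.7556
L = (r1+r2)·wrap + 2·C·cosβ = 27·3.7653 + 2·83.7556 = 269.1740

L=269.174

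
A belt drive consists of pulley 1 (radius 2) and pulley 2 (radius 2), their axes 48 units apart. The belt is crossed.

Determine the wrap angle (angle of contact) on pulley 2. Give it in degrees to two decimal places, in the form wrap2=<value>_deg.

wrap2=189.56_deg

crossed belt: β = asin((r1+r2)/C) = asin(4/48) = 4.7802°
wrap1 = wrap2 = π + 2β = 189.5604°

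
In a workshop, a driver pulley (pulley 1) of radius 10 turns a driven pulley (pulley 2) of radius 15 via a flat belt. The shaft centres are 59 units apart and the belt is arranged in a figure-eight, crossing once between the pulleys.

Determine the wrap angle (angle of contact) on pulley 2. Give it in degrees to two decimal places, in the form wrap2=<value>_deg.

crossed belt: β = asin((r1+r2)/C) = asin(25/59) = 25.0702°
wrap1 = wrap2 = π + 2β = 230.1405°

wrap2=230.14_deg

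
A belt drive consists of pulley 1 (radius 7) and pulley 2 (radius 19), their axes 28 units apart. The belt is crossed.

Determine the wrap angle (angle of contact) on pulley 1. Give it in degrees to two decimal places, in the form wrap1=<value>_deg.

crossed belt: β = asin((r1+r2)/C) = asin(26/28) = 68.2132°
wrap1 = wrap2 = π + 2β = 316.4264°

wrap1=316.43_deg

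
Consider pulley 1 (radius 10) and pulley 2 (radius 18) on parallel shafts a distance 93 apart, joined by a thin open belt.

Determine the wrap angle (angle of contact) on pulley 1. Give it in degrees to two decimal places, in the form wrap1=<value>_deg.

wrap1=170.13_deg

open belt: β = asin((r2−r1)/C) = asin(8/93) = 4.9348°
wrap1 = π − 2β = 170.1305°
wrap2 = π + 2β = 189.8695°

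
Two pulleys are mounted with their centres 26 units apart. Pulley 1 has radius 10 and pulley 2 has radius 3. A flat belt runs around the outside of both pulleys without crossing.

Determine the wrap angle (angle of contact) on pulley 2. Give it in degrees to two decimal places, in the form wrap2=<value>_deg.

open belt: β = asin((r2−r1)/C) = asin(-7/26) = -15.6185°
wrap1 = π − 2β = 211.2370°
wrap2 = π + 2β = 148.7630°

wrap2=148.76_deg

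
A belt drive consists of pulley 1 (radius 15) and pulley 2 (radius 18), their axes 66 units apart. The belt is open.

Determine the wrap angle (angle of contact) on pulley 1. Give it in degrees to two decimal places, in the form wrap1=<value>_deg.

open belt: β = asin((r2−r1)/C) = asin(3/66) = 2.6053°
wrap1 = π − 2β = 174.7895°
wrap2 = π + 2β = 185.2105°

wrap1=174.79_deg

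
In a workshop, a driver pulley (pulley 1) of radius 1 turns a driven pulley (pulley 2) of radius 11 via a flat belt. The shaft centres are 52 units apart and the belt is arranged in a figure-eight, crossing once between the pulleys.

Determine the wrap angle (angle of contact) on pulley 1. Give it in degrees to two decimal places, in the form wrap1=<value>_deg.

crossed belt: β = asin((r1+r2)/C) = asin(12/52) = 13.3424°
wrap1 = wrap2 = π + 2β = 206.6847°

wrap1=206.68_deg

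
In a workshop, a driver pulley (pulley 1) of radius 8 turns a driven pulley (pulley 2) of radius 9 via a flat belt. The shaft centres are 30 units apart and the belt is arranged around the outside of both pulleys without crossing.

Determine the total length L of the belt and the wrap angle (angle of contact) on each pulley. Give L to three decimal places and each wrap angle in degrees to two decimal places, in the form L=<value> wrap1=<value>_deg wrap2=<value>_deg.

L=113.440 wrap1=176.18_deg wrap2=183.82_deg

open belt: β = asin((r2−r1)/C) = asin(1/30) = 1.9102°
wrap1 = π − 2β = 176.1796°
wrap2 = π + 2β = 183.8204°
tangent length = C·cosβ = 29.9833
L = r1·wrap1 + r2·wrap2 + 2·C·cosβ = 8·3.0749 + 9·3.2083 + 2·29.9833 = 113.4404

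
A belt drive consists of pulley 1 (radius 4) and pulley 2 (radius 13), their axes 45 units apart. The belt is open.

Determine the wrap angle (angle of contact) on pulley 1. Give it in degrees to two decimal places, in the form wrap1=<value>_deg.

wrap1=156.93_deg

open belt: β = asin((r2−r1)/C) = asin(9/45) = 11.5370°
wrap1 = π − 2β = 156.9261°
wrap2 = π + 2β = 203.0739°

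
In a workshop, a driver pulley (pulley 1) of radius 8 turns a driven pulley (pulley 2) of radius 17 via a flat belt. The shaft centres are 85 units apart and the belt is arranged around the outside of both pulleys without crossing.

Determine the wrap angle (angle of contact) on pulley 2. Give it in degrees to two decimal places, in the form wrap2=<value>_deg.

open belt: β = asin((r2−r1)/C) = asin(9/85) = 6.0780°
wrap1 = π − 2β = 167.8440°
wrap2 = π + 2β = 192.1560°

wrap2=192.16_deg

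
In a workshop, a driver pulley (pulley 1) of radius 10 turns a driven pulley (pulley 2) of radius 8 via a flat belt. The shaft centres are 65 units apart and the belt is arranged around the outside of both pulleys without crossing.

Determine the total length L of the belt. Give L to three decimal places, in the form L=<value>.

open belt: β = asin((r2−r1)/C) = asin(-2/65) = -1.7632°
wrap1 = π − 2β = 183.5265°
wrap2 = π + 2β = 176.4735°
tangent length = C·cosβ = 64.9692
L = r1·wrap1 + r2·wrap2 + 2·C·cosβ = 10·3.2031 + 8·3.0800 + 2·64.9692 = 186.6102

L=186.610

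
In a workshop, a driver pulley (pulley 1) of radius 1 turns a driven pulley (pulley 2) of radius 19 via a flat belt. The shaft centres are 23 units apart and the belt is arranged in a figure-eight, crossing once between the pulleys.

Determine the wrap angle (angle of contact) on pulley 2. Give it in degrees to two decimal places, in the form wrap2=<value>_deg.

wrap2=300.82_deg

crossed belt: β = asin((r1+r2)/C) = asin(20/23) = 60.4082°
wrap1 = wrap2 = π + 2β = 300.8163°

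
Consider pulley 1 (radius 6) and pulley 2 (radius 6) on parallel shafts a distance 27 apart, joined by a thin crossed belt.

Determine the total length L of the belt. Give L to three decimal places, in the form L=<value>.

L=97.126

crossed belt: β = asin((r1+r2)/C) = asin(12/27) = 26.3878°
wrap1 = wrap2 = π + 2β = 232.7756°
tangent length = C·cosβ = 24.1868
L = (r1+r2)·wrap + 2·C·cosβ = 12·4.0627 + 2·24.1868 = 97.1260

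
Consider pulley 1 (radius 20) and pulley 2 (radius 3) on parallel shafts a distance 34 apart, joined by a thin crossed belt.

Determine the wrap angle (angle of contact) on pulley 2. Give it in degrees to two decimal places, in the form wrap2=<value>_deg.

crossed belt: β = asin((r1+r2)/C) = asin(23/34) = 42.5685°
wrap1 = wrap2 = π + 2β = 265.1369°

wrap2=265.14_deg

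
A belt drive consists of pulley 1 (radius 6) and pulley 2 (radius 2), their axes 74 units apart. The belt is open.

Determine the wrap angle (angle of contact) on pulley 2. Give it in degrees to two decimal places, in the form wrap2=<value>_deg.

wrap2=173.80_deg

open belt: β = asin((r2−r1)/C) = asin(-4/74) = -3.0986°
wrap1 = π − 2β = 186.1972°
wrap2 = π + 2β = 173.8028°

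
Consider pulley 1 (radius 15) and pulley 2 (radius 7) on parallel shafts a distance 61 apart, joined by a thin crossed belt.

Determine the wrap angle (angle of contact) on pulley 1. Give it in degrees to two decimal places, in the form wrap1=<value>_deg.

crossed belt: β = asin((r1+r2)/C) = asin(22/61) = 21.1405°
wrap1 = wrap2 = π + 2β = 222.2809°

wrap1=222.28_deg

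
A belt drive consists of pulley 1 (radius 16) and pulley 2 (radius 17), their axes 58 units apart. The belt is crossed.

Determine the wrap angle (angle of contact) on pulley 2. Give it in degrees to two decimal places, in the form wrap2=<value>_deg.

crossed belt: β = asin((r1+r2)/C) = asin(33/58) = 34.6781°
wrap1 = wrap2 = π + 2β = 249.3562°

wrap2=249.36_deg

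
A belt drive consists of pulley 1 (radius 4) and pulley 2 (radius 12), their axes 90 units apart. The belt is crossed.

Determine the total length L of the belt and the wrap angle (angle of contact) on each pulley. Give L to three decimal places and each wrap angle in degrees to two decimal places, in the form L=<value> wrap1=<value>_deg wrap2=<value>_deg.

crossed belt: β = asin((r1+r2)/C) = asin(16/90) = 10.2403°
wrap1 = wrap2 = π + 2β = 200.4807°
tangent length = C·cosβ = 88.5664
L = (r1+r2)·wrap + 2·C·cosβ = 16·3.4990 + 2·88.5664 = 233.1175

L=233.117 wrap1=200.48_deg wrap2=200.48_deg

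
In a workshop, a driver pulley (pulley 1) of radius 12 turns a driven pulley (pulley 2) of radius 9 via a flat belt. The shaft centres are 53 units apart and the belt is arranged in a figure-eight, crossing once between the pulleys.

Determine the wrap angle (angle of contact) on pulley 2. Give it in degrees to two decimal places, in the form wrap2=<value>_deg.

crossed belt: β = asin((r1+r2)/C) = asin(21/53) = 23.3425°
wrap1 = wrap2 = π + 2β = 226.6850°

wrap2=226.68_deg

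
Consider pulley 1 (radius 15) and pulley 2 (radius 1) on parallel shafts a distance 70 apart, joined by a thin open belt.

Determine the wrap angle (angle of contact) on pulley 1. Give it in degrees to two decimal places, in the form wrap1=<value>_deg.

wrap1=203.07_deg

open belt: β = asin((r2−r1)/C) = asin(-14/70) = -11.5370°
wrap1 = π − 2β = 203.0739°
wrap2 = π + 2β = 156.9261°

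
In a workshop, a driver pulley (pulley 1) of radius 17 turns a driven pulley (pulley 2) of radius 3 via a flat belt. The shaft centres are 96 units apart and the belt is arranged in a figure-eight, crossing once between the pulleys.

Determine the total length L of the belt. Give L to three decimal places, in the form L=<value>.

crossed belt: β = asin((r1+r2)/C) = asin(20/96) = 12.0247°
wrap1 = wrap2 = π + 2β = 204.0494°
tangent length = C·cosβ = 93.8936
L = (r1+r2)·wrap + 2·C·cosβ = 20·3.5613 + 2·93.8936 = 259.0138

L=259.014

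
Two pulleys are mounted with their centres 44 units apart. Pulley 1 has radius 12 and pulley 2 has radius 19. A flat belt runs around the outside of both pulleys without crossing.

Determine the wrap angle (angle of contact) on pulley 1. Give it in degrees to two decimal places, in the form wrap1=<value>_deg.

wrap1=161.69_deg

open belt: β = asin((r2−r1)/C) = asin(7/44) = 9.1541°
wrap1 = π − 2β = 161.6917°
wrap2 = π + 2β = 198.3083°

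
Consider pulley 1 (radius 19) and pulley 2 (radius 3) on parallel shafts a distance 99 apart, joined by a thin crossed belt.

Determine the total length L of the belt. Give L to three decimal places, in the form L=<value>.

crossed belt: β = asin((r1+r2)/C) = asin(22/99) = 12.8396°
wrap1 = wrap2 = π + 2β = 205.6792°
tangent length = C·cosβ = 96.5246
L = (r1+r2)·wrap + 2·C·cosβ = 22·3.5898 + 2·96.5246 = 272.0244

L=272.024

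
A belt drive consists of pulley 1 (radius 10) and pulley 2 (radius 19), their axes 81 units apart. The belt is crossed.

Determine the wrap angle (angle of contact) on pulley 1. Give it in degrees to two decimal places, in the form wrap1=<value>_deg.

crossed belt: β = asin((r1+r2)/C) = asin(29/81) = 20.9789°
wrap1 = wrap2 = π + 2β = 221.9579°

wrap1=221.96_deg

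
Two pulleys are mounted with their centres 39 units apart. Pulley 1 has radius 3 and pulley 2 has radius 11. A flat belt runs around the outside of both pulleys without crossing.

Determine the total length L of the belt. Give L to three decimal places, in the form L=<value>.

L=123.629

open belt: β = asin((r2−r1)/C) = asin(8/39) = 11.8370°
wrap1 = π − 2β = 156.3260°
wrap2 = π + 2β = 203.6740°
tangent length = C·cosβ = 38.1707
L = r1·wrap1 + r2·wrap2 + 2·C·cosβ = 3·2.7284 + 11·3.5548 + 2·38.1707 = 123.6292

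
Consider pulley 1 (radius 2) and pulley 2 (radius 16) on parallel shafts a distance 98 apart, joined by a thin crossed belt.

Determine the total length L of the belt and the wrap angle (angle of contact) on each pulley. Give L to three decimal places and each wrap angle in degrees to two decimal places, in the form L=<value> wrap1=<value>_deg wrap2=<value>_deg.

L=255.864 wrap1=201.17_deg wrap2=201.17_deg

crossed belt: β = asin((r1+r2)/C) = asin(18/98) = 10.5838°
wrap1 = wrap2 = π + 2β = 201.1676°
tangent length = C·cosβ = 96.3328
L = (r1+r2)·wrap + 2·C·cosβ = 18·3.5110 + 2·96.3328 = 255.8642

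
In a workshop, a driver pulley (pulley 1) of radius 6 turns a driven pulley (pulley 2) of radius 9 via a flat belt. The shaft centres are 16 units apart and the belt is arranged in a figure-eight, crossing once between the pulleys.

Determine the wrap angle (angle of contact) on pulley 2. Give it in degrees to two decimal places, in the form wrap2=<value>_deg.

crossed belt: β = asin((r1+r2)/C) = asin(15/16) = 69.6359°
wrap1 = wrap2 = π + 2β = 319.2717°

wrap2=319.27_deg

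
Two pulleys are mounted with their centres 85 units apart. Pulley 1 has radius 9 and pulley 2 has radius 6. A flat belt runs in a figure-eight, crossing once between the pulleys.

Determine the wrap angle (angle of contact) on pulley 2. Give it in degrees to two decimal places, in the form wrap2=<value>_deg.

crossed belt: β = asin((r1+r2)/C) = asin(15/85) = 10.1642°
wrap1 = wrap2 = π + 2β = 200.3285°

wrap2=200.33_deg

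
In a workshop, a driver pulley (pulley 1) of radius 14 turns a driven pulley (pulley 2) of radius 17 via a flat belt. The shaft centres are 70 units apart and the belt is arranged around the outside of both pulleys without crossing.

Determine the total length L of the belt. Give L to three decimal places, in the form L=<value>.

L=237.518

open belt: β = asin((r2−r1)/C) = asin(3/70) = 2.4563°
wrap1 = π − 2β = 175.0874°
wrap2 = π + 2β = 184.9126°
tangent length = C·cosβ = 69.9357
L = r1·wrap1 + r2·wrap2 + 2·C·cosβ = 14·3.0559 + 17·3.2273 + 2·69.9357 = 237.5180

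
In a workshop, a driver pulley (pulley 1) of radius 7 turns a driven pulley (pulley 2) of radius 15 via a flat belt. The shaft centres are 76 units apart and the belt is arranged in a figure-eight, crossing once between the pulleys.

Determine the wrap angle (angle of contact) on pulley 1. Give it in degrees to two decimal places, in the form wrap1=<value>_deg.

crossed belt: β = asin((r1+r2)/C) = asin(22/76) = 16.8264°
wrap1 = wrap2 = π + 2β = 213.6529°

wrap1=213.65_deg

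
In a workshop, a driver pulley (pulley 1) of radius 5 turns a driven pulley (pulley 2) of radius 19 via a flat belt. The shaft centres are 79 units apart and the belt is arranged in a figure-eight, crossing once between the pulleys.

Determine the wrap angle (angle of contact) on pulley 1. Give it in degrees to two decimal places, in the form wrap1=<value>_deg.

crossed belt: β = asin((r1+r2)/C) = asin(24/79) = 17.6858°
wrap1 = wrap2 = π + 2β = 215.3717°

wrap1=215.37_deg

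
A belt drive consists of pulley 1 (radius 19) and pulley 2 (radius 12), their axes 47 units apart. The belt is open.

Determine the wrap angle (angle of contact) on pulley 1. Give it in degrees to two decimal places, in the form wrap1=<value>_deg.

wrap1=197.13_deg

open belt: β = asin((r2−r1)/C) = asin(-7/47) = -8.5653°
wrap1 = π − 2β = 197.1306°
wrap2 = π + 2β = 162.8694°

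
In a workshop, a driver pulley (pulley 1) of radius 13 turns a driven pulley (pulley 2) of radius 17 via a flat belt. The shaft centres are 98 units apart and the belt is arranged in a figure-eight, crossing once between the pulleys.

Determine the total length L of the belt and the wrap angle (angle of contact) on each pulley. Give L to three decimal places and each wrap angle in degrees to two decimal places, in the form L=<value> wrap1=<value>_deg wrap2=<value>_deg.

crossed belt: β = asin((r1+r2)/C) = asin(30/98) = 17.8257°
wrap1 = wrap2 = π + 2β = 215.6514°
tangent length = C·cosβ = 93.2952
L = (r1+r2)·wrap + 2·C·cosβ = 30·3.7638 + 2·93.2952 = 299.5053

L=299.505 wrap1=215.65_deg wrap2=215.65_deg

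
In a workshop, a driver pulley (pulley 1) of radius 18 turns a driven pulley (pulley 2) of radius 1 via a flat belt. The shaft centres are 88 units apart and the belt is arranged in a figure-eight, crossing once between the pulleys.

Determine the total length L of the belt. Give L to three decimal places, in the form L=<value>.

L=239.809

crossed belt: β = asin((r1+r2)/C) = asin(19/88) = 12.4689°
wrap1 = wrap2 = π + 2β = 204.9377°
tangent length = C·cosβ = 85.9244
L = (r1+r2)·wrap + 2·C·cosβ = 19·3.5768 + 2·85.9244 = 239.8087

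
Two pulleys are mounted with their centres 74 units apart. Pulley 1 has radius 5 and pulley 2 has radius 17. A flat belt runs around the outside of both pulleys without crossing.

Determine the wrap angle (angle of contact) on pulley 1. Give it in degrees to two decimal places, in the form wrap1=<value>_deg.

open belt: β = asin((r2−r1)/C) = asin(12/74) = 9.3324°
wrap1 = π − 2β = 161.3352°
wrap2 = π + 2β = 198.6648°

wrap1=161.34_deg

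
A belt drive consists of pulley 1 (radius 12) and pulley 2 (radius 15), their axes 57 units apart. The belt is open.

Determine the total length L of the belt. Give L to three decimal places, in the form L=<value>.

L=198.981

open belt: β = asin((r2−r1)/C) = asin(3/57) = 3.0170°
wrap1 = π − 2β = 173.9661°
wrap2 = π + 2β = 186.0339°
tangent length = C·cosβ = 56.9210
L = r1·wrap1 + r2·wrap2 + 2·C·cosβ = 12·3.0363 + 15·3.2469 + 2·56.9210 = 198.9809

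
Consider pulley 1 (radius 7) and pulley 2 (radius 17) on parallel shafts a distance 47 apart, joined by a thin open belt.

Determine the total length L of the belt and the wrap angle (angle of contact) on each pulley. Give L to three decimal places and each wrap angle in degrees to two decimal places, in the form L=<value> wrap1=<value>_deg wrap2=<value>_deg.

L=171.534 wrap1=155.43_deg wrap2=204.57_deg

open belt: β = asin((r2−r1)/C) = asin(10/47) = 12.2845°
wrap1 = π − 2β = 155.4310°
wrap2 = π + 2β = 204.5690°
tangent length = C·cosβ = 45.9239
L = r1·wrap1 + r2·wrap2 + 2·C·cosβ = 7·2.7128 + 17·3.5704 + 2·45.9239 = 171.5340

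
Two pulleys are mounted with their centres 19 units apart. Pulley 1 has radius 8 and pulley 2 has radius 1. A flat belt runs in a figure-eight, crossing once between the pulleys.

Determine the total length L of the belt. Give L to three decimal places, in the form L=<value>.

L=70.623

crossed belt: β = asin((r1+r2)/C) = asin(9/19) = 28.2737°
wrap1 = wrap2 = π + 2β = 236.5474°
tangent length = C·cosβ = 16.7332
L = (r1+r2)·wrap + 2·C·cosβ = 9·4.1285 + 2·16.7332 = 70.6232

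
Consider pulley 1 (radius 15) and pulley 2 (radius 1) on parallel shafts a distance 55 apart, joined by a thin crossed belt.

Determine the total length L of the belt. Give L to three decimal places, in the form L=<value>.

L=164.954

crossed belt: β = asin((r1+r2)/C) = asin(16/55) = 16.9124°
wrap1 = wrap2 = π + 2β = 213.8248°
tangent length = C·cosβ = 52.6213
L = (r1+r2)·wrap + 2·C·cosβ = 16·3.7319 + 2·52.6213 = 164.9537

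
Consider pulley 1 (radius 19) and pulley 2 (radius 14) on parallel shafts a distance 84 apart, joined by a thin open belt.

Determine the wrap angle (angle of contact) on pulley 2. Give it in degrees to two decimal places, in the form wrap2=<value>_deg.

open belt: β = asin((r2−r1)/C) = asin(-5/84) = -3.4125°
wrap1 = π − 2β = 186.8250°
wrap2 = π + 2β = 173.1750°

wrap2=173.18_deg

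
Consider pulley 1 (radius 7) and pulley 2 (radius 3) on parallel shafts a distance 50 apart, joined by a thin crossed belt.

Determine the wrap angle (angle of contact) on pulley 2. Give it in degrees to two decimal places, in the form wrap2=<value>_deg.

crossed belt: β = asin((r1+r2)/C) = asin(10/50) = 11.5370°
wrap1 = wrap2 = π + 2β = 203.0739°

wrap2=203.07_deg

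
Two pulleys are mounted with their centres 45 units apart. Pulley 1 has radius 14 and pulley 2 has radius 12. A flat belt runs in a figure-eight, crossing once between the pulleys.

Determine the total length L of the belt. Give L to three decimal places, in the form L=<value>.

crossed belt: β = asin((r1+r2)/C) = asin(26/45) = 35.2944°
wrap1 = wrap2 = π + 2β = 250.5888°
tangent length = C·cosβ = 36.7287
L = (r1+r2)·wrap + 2·C·cosβ = 26·4.3736 + 2·36.7287 = 187.1711

L=187.171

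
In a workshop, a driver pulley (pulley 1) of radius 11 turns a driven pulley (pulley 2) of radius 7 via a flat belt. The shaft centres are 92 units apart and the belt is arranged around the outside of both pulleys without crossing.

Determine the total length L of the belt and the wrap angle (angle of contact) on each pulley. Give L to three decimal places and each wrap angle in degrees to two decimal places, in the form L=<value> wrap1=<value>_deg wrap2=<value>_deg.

open belt: β = asin((r2−r1)/C) = asin(-4/92) = -2.4919°
wrap1 = π − 2β = 184.9838°
wrap2 = π + 2β = 175.0162°
tangent length = C·cosβ = 91.9130
L = r1·wrap1 + r2·wrap2 + 2·C·cosβ = 11·3.2286 + 7·3.0546 + 2·91.9130 = 240.7226

L=240.723 wrap1=184.98_deg wrap2=175.02_deg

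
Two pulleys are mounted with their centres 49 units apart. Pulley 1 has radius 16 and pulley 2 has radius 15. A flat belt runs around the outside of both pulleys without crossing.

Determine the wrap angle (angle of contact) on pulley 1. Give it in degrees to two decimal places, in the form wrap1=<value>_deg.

wrap1=182.34_deg

open belt: β = asin((r2−r1)/C) = asin(-1/49) = -1.1694°
wrap1 = π − 2β = 182.3388°
wrap2 = π + 2β = 177.6612°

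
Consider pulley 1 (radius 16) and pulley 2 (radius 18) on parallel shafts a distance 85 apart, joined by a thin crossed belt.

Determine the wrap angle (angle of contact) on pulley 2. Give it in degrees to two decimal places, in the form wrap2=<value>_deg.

wrap2=227.16_deg

crossed belt: β = asin((r1+r2)/C) = asin(34/85) = 23.5782°
wrap1 = wrap2 = π + 2β = 227.1564°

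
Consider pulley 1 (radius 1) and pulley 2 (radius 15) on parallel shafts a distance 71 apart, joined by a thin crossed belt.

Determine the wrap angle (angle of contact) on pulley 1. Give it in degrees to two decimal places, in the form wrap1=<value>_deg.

crossed belt: β = asin((r1+r2)/C) = asin(16/71) = 13.0236°
wrap1 = wrap2 = π + 2β = 206.0472°

wrap1=206.05_deg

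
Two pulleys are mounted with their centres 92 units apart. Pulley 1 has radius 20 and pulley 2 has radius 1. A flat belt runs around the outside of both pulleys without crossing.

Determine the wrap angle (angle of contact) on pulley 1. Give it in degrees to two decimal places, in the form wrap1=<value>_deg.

wrap1=203.84_deg

open belt: β = asin((r2−r1)/C) = asin(-19/92) = -11.9186°
wrap1 = π − 2β = 203.8372°
wrap2 = π + 2β = 156.1628°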